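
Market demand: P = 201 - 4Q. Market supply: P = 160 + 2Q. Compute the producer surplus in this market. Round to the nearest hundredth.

Equilibrium: 201 - 4Q = 160 + 2Q, so Q* = 6.8333 and P* = 173.6667.
The supply curve's price intercept is 160, so PS = (1/2)(Q*)(P* - 160) = (1/2)(6.8333)(13.6667) = 46.6944.

46.69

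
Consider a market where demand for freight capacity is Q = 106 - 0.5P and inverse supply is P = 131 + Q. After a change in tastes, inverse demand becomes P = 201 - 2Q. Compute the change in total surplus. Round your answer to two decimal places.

-276.83

Rewriting demand in inverse form: P = 212 - 2Q.
Initial equilibrium: Q_0 = 27, P_0 = 158; CS_0 = (1/2)(27)(54) = 729, PS_0 = (1/2)(27)(27) = 364.5.
New equilibrium: 201 - 2Q = 131 + Q gives Q_1 = 23.3333, P_1 = 154.3333; CS_1 = 544.4444, PS_1 = 272.2222.
Change in total surplus = (544.4444 + 272.2222) - (729 + 364.5) = -276.8333.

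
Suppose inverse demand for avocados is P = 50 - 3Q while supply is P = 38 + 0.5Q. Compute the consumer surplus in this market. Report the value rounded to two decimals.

17.63

Set 50 - 3Q = 38 + 0.5Q, which gives 12 = 3.5Q, so Q* = 3.4286 and P* = 50 - 3(3.4286) = 39.7143.
The demand choke price is 50, so CS = (1/2)(Q*)(50 - P*) = (1/2)(3.4286)(10.2857) = 17.6327.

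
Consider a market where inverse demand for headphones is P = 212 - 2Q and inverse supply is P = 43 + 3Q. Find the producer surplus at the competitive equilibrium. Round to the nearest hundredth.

Setting demand equal to supply, 169 = 5Q, so Q* = 33.8 and P* = 144.4.
PS is the area between P* and the supply curve from 0 to Q*: (1/2)(33.8)(101.4) = 1713.66.

1713.66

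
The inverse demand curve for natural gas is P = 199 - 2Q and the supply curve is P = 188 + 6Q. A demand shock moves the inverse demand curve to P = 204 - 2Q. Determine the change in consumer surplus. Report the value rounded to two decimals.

Initial equilibrium: Q_0 = 1.375, P_0 = 196.25; CS_0 = (1/2)(1.375)(2.75) = 1.8906, PS_0 = (1/2)(1.375)(8.25) = 5.6719.
New equilibrium: 204 - 2Q = 188 + 6Q gives Q_1 = 2, P_1 = 200; CS_1 = 4, PS_1 = 12.
Change in consumer surplus = 4 - 1.8906 = 2.1094.

2.11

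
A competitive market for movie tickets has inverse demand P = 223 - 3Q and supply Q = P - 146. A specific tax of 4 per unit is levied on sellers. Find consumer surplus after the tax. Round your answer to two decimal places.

499.59

Rewriting supply in inverse form: P = 146 + Q.
Without the tax, 223 - 3Q = 146 + Q so Q* = 19.25 and P* = 165.25.
With the tax, sellers need 4 more per unit: 223 - 3Q = 146 + Q + 4, so Q_t = 18.25. Buyers pay P_b = 168.25; sellers receive P_s = P_b - 4 = 164.25.
CS = (1/2)(Q_t)(223 - P_b) = (1/2)(18.25)(54.75) = 499.5938.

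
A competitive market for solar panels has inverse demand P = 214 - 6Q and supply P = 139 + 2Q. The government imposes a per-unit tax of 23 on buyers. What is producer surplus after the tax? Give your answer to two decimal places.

Pre-tax equilibrium: 214 - 6Q = 139 + 2Q gives Q* = 9.375, P* = 157.75.
With the tax, buyers' net willingness to pay falls by 23: (214 - 23) - 6Q = 139 + 2Q, so Q_t = 6.5. Buyers pay P_b = 175; sellers receive P_s = P_b - 23 = 152.
PS = (1/2)(Q_t)(P_s - 139) = (1/2)(6.5)(13) = 42.25.

42.25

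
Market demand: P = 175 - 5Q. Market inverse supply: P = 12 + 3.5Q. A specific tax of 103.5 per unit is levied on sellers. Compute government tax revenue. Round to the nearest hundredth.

Pre-tax equilibrium: 175 - 5Q = 12 + 3.5Q gives Q* = 19.1765, P* = 79.1176.
With the tax, sellers need 103.5 more per unit: 175 - 5Q = 12 + 3.5Q + 103.5, so Q_t = 7. Buyers pay P_b = 140; sellers receive P_s = P_b - 103.5 = 36.5.
Revenue is the tax times quantity traded: 103.5 x 7 = 724.5.

724.50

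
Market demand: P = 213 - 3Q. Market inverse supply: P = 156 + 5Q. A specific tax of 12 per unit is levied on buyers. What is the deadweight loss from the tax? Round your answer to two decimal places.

Pre-tax equilibrium: 213 - 3Q = 156 + 5Q gives Q* = 7.125, P* = 191.625.
With the tax, buyers' net willingness to pay falls by 12: (213 - 12) - 3Q = 156 + 5Q, so Q_t = 5.625. Buyers pay P_b = 196.125; sellers receive P_s = P_b - 12 = 184.125.
The welfare triangle lost has base Q* - Q_t = 1.5 and height t = 12, so DWL = (1/2)(1.5)(12) = 9.

9.00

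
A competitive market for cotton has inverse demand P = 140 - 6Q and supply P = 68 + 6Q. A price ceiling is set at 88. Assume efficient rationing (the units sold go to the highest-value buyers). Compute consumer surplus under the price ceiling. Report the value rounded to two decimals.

140.00

Free-market equilibrium: 140 - 6Q = 68 + 6Q gives Q* = 6, P* = 104.
At P = 88, sellers supply (88 - 68)/6 = 3.3333 while buyers want more, so the quantity traded is 3.3333 at price 88.
The demand price at Q = 3.3333 is 120. CS is the trapezoid between demand and 88 over [0, 3.3333]: (1/2)[(140 - 88) + (120 - 88)](3.3333) = 140.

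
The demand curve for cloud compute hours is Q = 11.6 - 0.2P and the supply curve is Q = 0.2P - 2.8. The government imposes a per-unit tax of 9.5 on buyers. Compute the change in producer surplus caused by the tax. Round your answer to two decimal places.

Rewriting demand in inverse form: P = 58 - 5Q.
Rewriting supply in inverse form: P = 14 + 5Q.
Pre-tax equilibrium: 58 - 5Q = 14 + 5Q gives Q* = 4.4, P* = 36.
With the tax, buyers' net willingness to pay falls by 9.5: (58 - 9.5) - 5Q = 14 + 5Q, so Q_t = 3.45. Buyers pay P_b = 40.75; sellers receive P_s = P_b - 9.5 = 31.25.
Producers lose the trapezoid between P_s and P* out to Q_t plus the triangle from Q_t to Q*: change in PS = 29.7563 - 48.4 = -18.6438.

-18.64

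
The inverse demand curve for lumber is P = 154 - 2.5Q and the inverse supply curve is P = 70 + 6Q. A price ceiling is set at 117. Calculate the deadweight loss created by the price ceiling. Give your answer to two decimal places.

Free-market equilibrium: 154 - 2.5Q = 70 + 6Q gives Q* = 9.8824, P* = 129.2941.
At the ceiling price 117, quantity supplied is (117 - 70)/6 = 7.8333; supply is the short side, so Q = 7.8333 trades at P = 117.
The lost-trades triangle has base Q* - 7.8333 = 2.049 and height equal to the gap between the curves at Q = 7.8333, which is 134.4167 - 117 = 17.4167. DWL = (1/2)(2.049)(17.4167) = 17.8435.

17.84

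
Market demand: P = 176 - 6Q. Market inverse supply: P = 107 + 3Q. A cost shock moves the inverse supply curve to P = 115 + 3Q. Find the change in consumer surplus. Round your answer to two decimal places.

-38.52

Initial equilibrium: Q_0 = 7.6667, P_0 = 130; CS_0 = (1/2)(7.6667)(46) = 176.3333, PS_0 = (1/2)(7.6667)(23) = 88.1667.
New equilibrium: 176 - 6Q = 115 + 3Q gives Q_1 = 6.7778, P_1 = 135.3333; CS_1 = 137.8148, PS_1 = 68.9074.
Change in consumer surplus = 137.8148 - 176.3333 = -38.5185.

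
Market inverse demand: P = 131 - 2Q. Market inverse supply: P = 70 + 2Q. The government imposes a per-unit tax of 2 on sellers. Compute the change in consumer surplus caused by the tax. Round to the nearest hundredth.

-15.00

Without the tax, 131 - 2Q = 70 + 2Q so Q* = 15.25 and P* = 100.5.
A tax on sellers shifts supply up by 2: 131 - 2Q = 70 + 2Q + 2, so Q_t = 14.75. Buyers pay P_b = 101.5; sellers receive P_s = P_b - 2 = 99.5.
Consumers lose the trapezoid between P* and P_b out to Q_t plus the triangle from Q_t to Q*: change in CS = 217.5625 - 232.5625 = -15.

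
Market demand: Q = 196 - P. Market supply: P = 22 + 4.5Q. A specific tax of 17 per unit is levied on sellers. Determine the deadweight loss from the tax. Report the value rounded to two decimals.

26.27

Rewriting demand in inverse form: P = 196 - Q.
Pre-tax equilibrium: 196 - Q = 22 + 4.5Q gives Q* = 31.6364, P* = 164.3636.
A tax on sellers shifts supply up by 17: 196 - Q = 22 + 4.5Q + 17, so Q_t = 28.5455. Buyers pay P_b = 167.4545; sellers receive P_s = P_b - 17 = 150.4545.
Deadweight loss is the triangle between the curves from Q_t to Q*: (1/2)(31.6364 - 28.5455)(17) = 26.2727.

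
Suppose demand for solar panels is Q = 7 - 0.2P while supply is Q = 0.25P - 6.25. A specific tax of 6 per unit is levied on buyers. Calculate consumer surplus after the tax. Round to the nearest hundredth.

Rewriting demand in inverse form: P = 35 - 5Q.
Rewriting supply in inverse form: P = 25 + 4Q.
Pre-tax equilibrium: 35 - 5Q = 25 + 4Q gives Q* = 1.1111, P* = 29.4444.
A tax on buyers shifts demand down by 6: (35 - 6) - 5Q = 25 + 4Q, so Q_t = 0.4444. Buyers pay P_b = 32.7778; sellers receive P_s = P_b - 6 = 26.7778.
Consumer surplus is the triangle under demand above P_b: (1/2)(0.4444)(35 - 32.7778) = 0.4938.

0.49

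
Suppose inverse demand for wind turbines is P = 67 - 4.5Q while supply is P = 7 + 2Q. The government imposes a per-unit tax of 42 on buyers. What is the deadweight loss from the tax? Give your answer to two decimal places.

135.69

Pre-tax equilibrium: 67 - 4.5Q = 7 + 2Q gives Q* = 9.2308, P* = 25.4615.
With the tax, buyers' net willingness to pay falls by 42: (67 - 42) - 4.5Q = 7 + 2Q, so Q_t = 2.7692. Buyers pay P_b = 54.5385; sellers receive P_s = P_b - 42 = 12.5385.
Deadweight loss is the triangle between the curves from Q_t to Q*: (1/2)(9.2308 - 2.7692)(42) = 135.6923.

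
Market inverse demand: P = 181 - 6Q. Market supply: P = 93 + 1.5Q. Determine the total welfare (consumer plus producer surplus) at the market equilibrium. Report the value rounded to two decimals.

Set 181 - 6Q = 93 + 1.5Q, which gives 88 = 7.5Q, so Q* = 11.7333 and P* = 181 - 6(11.7333) = 110.6.
Total surplus is the full triangle between the curves from 0 to Q*: (1/2)(11.7333)(181 - 93) = 516.2667.

516.27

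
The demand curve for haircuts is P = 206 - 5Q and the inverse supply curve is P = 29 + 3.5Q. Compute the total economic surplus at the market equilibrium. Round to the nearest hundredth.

1842.88

Equilibrium: 206 - 5Q = 29 + 3.5Q, so Q* = 20.8235 and P* = 101.8824.
CS = (1/2)(20.8235)(104.1176) = 1084.0484 and PS = (1/2)(20.8235)(72.8824) = 758.8339, so total surplus = 1842.8824.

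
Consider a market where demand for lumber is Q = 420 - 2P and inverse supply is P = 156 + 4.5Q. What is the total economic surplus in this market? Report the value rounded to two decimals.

Rewriting demand in inverse form: P = 210 - 0.5Q.
Set 210 - 0.5Q = 156 + 4.5Q, which gives 54 = 5Q, so Q* = 10.8 and P* = 210 - 0.5(10.8) = 204.6.
CS = (1/2)(10.8)(5.4) = 29.16 and PS = (1/2)(10.8)(48.6) = 262.44, so total surplus = 291.6.

291.60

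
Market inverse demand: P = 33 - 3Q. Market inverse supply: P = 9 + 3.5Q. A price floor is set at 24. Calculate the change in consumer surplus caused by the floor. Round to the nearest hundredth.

Without the control, 33 - 3Q = 9 + 3.5Q so Q* = 3.6923 and P* = 21.9231.
At the floor price 24, quantity demanded is (33 - 24)/3 = 3; demand is the short side, so Q = 3 trades at P = 24.
CS goes from (1/2)(3.6923)(11.0769) = 20.4497 to 13.5 (computed as (33 - 24)(3) - (1/2)(3)(3)^2), a change of -6.9497.

-6.95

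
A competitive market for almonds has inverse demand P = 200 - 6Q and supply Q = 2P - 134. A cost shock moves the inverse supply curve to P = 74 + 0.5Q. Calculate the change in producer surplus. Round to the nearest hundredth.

-10.73

Rewriting supply in inverse form: P = 67 + 0.5Q.
Initial equilibrium: Q_0 = 20.4615, P_0 = 77.2308; CS_0 = (1/2)(20.4615)(122.7692) = 1256.0237, PS_0 = (1/2)(20.4615)(10.2308) = 104.6686.
New equilibrium: 200 - 6Q = 74 + 0.5Q gives Q_1 = 19.3846, P_1 = 83.6923; CS_1 = 1127.2899, PS_1 = 93.9408.
Change in producer surplus = 93.9408 - 104.6686 = -10.7278.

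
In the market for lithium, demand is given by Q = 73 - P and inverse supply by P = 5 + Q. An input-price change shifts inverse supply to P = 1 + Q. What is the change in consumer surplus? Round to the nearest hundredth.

Rewriting demand in inverse form: P = 73 - Q.
Initial equilibrium: Q_0 = 34, P_0 = 39; CS_0 = (1/2)(34)(34) = 578, PS_0 = (1/2)(34)(34) = 578.
New equilibrium: 73 - Q = 1 + Q gives Q_1 = 36, P_1 = 37; CS_1 = 648, PS_1 = 648.
Change in consumer surplus = 648 - 578 = 70.

70.00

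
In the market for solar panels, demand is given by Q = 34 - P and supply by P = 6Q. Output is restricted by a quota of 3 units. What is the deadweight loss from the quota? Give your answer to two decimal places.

Rewriting demand in inverse form: P = 34 - Q.
Unrestricted equilibrium: Q* = (34 - 0)/(1 + 6) = 4.8571.
At Q = 3 the demand price is 34 - (3) = 31 and the supply price is 0 + 6(3) = 18.
DWL = (1/2)(gap between curves at 3) x (Q* - 3) = (1/2)(13)(1.8571) = 12.0714.

12.07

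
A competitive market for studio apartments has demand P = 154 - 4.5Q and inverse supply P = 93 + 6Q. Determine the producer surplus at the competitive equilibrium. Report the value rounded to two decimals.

Set 154 - 4.5Q = 93 + 6Q, which gives 61 = 10.5Q, so Q* = 5.8095 and P* = 154 - 4.5(5.8095) = 127.8571.
Producer surplus is the triangle above supply below P*: (1/2)(5.8095)(127.8571 - 93) = (1/2)(5.8095)(34.8571) = 101.2517.

101.25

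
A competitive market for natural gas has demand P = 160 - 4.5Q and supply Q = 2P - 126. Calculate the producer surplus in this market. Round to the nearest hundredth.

94.09

Rewriting supply in inverse form: P = 63 + 0.5Q.
Equilibrium: 160 - 4.5Q = 63 + 0.5Q, so Q* = 19.4 and P* = 72.7.
PS is the area between P* and the supply curve from 0 to Q*: (1/2)(19.4)(9.7) = 94.09.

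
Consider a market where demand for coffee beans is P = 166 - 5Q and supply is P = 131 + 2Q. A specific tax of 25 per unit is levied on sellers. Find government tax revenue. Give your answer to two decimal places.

35.71

Without the tax, 166 - 5Q = 131 + 2Q so Q* = 5 and P* = 141.
A tax on sellers shifts supply up by 25: 166 - 5Q = 131 + 2Q + 25, so Q_t = 1.4286. Buyers pay P_b = 158.8571; sellers receive P_s = P_b - 25 = 133.8571.
Tax revenue = t x Q_t = 25 x 1.4286 = 35.7143.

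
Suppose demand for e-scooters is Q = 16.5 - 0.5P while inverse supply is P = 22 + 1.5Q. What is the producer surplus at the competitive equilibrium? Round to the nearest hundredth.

Rewriting demand in inverse form: P = 33 - 2Q.
Equilibrium: 33 - 2Q = 22 + 1.5Q, so Q* = 3.1429 and P* = 26.7143.
PS is the area between P* and the supply curve from 0 to Q*: (1/2)(3.1429)(4.7143) = 7.4082.

7.41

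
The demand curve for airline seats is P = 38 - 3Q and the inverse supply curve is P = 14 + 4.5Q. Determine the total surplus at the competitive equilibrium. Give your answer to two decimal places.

Set 38 - 3Q = 14 + 4.5Q, which gives 24 = 7.5Q, so Q* = 3.2 and P* = 38 - 3(3.2) = 28.4.
Total surplus is the full triangle between the curves from 0 to Q*: (1/2)(3.2)(38 - 14) = 38.4.

38.40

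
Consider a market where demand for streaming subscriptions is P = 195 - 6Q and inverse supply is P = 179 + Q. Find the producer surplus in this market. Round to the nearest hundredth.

Setting demand equal to supply, 16 = 7Q, so Q* = 2.2857 and P* = 181.2857.
PS is the area between P* and the supply curve from 0 to Q*: (1/2)(2.2857)(2.2857) = 2.6122.

2.61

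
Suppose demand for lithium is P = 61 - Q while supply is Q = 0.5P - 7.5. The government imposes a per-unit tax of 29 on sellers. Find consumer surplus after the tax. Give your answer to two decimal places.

Rewriting supply in inverse form: P = 15 + 2Q.
Without the tax, 61 - Q = 15 + 2Q so Q* = 15.3333 and P* = 45.6667.
With the tax, sellers need 29 more per unit: 61 - Q = 15 + 2Q + 29, so Q_t = 5.6667. Buyers pay P_b = 55.3333; sellers receive P_s = P_b - 29 = 26.3333.
Consumer surplus is the triangle under demand above P_b: (1/2)(5.6667)(61 - 55.3333) = 16.0556.

16.06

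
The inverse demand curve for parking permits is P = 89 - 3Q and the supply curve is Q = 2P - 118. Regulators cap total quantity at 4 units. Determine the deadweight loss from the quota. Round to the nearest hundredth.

36.57

Rewriting supply in inverse form: P = 59 + 0.5Q.
Without the quota, 89 - 3Q = 59 + 0.5Q gives Q* = 8.5714.
At Q = 4 the demand price is 89 - 3(4) = 77 and the supply price is 59 + 0.5(4) = 61.
DWL = (1/2)(gap between curves at 4) x (Q* - 4) = (1/2)(16)(4.5714) = 36.5714.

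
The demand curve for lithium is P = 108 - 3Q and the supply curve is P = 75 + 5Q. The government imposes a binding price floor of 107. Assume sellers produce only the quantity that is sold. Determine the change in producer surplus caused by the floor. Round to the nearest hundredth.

Free-market equilibrium: 108 - 3Q = 75 + 5Q gives Q* = 4.125, P* = 95.625.
At the floor price 107, quantity demanded is (108 - 107)/3 = 0.3333; demand is the short side, so Q = 0.3333 trades at P = 107.
PS goes from (1/2)(4.125)(20.625) = 42.5391 to 10.3889 (computed as (107 - 75)(0.3333) - (1/2)(5)(0.3333)^2), a change of -32.1502.

-32.15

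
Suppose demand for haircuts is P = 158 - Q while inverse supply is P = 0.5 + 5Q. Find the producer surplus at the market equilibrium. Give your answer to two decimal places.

1722.66

Set 158 - Q = 0.5 + 5Q, which gives 157.5 = 6Q, so Q* = 26.25 and P* = 158 - (26.25) = 131.75.
Producer surplus is the triangle above supply below P*: (1/2)(26.25)(131.75 - 0.5) = (1/2)(26.25)(131.25) = 1722.6562.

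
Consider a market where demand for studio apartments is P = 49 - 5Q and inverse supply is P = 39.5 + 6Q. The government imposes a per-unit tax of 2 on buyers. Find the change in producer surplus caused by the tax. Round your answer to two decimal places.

-0.84

Without the tax, 49 - 5Q = 39.5 + 6Q so Q* = 0.8636 and P* = 44.6818.
With the tax, buyers' net willingness to pay falls by 2: (49 - 2) - 5Q = 39.5 + 6Q, so Q_t = 0.6818. Buyers pay P_b = 45.5909; sellers receive P_s = P_b - 2 = 43.5909.
PS falls from (1/2)(0.8636)(5.1818) = 2.2376 to (1/2)(0.6818)(4.0909) = 1.3946, a change of -0.843.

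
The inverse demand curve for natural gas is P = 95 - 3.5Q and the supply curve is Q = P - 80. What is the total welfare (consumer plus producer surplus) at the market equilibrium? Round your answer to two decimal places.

25.00

Rewriting supply in inverse form: P = 80 + Q.
Equilibrium: 95 - 3.5Q = 80 + Q, so Q* = 3.3333 and P* = 83.3333.
CS = (1/2)(3.3333)(11.6667) = 19.4444 and PS = (1/2)(3.3333)(3.3333) = 5.5556, so total surplus = 25.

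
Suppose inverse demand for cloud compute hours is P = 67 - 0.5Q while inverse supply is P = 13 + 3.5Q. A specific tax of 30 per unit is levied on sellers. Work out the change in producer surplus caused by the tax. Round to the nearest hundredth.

-255.94

Without the tax, 67 - 0.5Q = 13 + 3.5Q so Q* = 13.5 and P* = 60.25.
A tax on sellers shifts supply up by 30: 67 - 0.5Q = 13 + 3.5Q + 30, so Q_t = 6. Buyers pay P_b = 64; sellers receive P_s = P_b - 30 = 34.
Producers lose the trapezoid between P_s and P* out to Q_t plus the triangle from Q_t to Q*: change in PS = 63 - 318.9375 = -255.9375.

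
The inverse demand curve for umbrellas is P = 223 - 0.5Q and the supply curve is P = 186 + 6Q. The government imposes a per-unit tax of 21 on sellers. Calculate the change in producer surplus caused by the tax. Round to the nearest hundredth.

Without the tax, 223 - 0.5Q = 186 + 6Q so Q* = 5.6923 and P* = 220.1538.
A tax on sellers shifts supply up by 21: 223 - 0.5Q = 186 + 6Q + 21, so Q_t = 2.4615. Buyers pay P_b = 221.7692; sellers receive P_s = P_b - 21 = 200.7692.
Producers lose the trapezoid between P_s and P* out to Q_t plus the triangle from Q_t to Q*: change in PS = 18.1775 - 97.2071 = -79.0296.

-79.03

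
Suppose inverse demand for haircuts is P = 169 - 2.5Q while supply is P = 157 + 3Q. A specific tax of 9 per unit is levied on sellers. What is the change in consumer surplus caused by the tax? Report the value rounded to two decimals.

Without the tax, 169 - 2.5Q = 157 + 3Q so Q* = 2.1818 and P* = 163.5455.
With the tax, sellers need 9 more per unit: 169 - 2.5Q = 157 + 3Q + 9, so Q_t = 0.5455. Buyers pay P_b = 167.6364; sellers receive P_s = P_b - 9 = 158.6364.
Consumers lose the trapezoid between P* and P_b out to Q_t plus the triangle from Q_t to Q*: change in CS = 0.3719 - 5.9504 = -5.5785.

-5.58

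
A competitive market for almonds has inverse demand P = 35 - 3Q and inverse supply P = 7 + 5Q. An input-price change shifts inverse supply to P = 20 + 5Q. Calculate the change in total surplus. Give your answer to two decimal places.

-34.94

Initial equilibrium: Q_0 = 3.5, P_0 = 24.5; CS_0 = (1/2)(3.5)(10.5) = 18.375, PS_0 = (1/2)(3.5)(17.5) = 30.625.
New equilibrium: 35 - 3Q = 20 + 5Q gives Q_1 = 1.875, P_1 = 29.375; CS_1 = 5.2734, PS_1 = 8.7891.
Change in total surplus = (5.2734 + 8.7891) - (18.375 + 30.625) = -34.9375.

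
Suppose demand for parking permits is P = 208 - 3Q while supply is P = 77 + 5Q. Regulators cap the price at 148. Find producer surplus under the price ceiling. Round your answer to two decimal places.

504.10

Without the control, 208 - 3Q = 77 + 5Q so Q* = 16.375 and P* = 158.875.
At the ceiling price 148, quantity supplied is (148 - 77)/5 = 14.2; supply is the short side, so Q = 14.2 trades at P = 148.
PS is the triangle above supply below 148: (1/2)(14.2)(148 - 77) = 504.1.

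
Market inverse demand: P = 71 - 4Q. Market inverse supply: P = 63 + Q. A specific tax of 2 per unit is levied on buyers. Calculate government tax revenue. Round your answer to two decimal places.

Pre-tax equilibrium: 71 - 4Q = 63 + Q gives Q* = 1.6, P* = 64.6.
With the tax, buyers' net willingness to pay falls by 2: (71 - 2) - 4Q = 63 + Q, so Q_t = 1.2. Buyers pay P_b = 66.2; sellers receive P_s = P_b - 2 = 64.2.
Revenue is the tax times quantity traded: 2 x 1.2 = 2.4.

2.40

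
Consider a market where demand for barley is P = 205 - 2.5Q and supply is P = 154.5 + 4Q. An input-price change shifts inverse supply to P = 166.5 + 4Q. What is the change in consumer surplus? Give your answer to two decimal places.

Initial equilibrium: Q_0 = 7.7692, P_0 = 185.5769; CS_0 = (1/2)(7.7692)(19.4231) = 75.4512, PS_0 = (1/2)(7.7692)(31.0769) = 120.7219.
New equilibrium: 205 - 2.5Q = 166.5 + 4Q gives Q_1 = 5.9231, P_1 = 190.1923; CS_1 = 43.8536, PS_1 = 70.1657.
Change in consumer surplus = 43.8536 - 75.4512 = -31.5976.

-31.60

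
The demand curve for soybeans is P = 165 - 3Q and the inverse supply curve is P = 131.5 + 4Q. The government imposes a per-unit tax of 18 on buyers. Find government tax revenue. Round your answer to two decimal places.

Without the tax, 165 - 3Q = 131.5 + 4Q so Q* = 4.7857 and P* = 150.6429.
A tax on buyers shifts demand down by 18: (165 - 18) - 3Q = 131.5 + 4Q, so Q_t = 2.2143. Buyers pay P_b = 158.3571; sellers receive P_s = P_b - 18 = 140.3571.
Revenue is the tax times quantity traded: 18 x 2.2143 = 39.8571.

39.86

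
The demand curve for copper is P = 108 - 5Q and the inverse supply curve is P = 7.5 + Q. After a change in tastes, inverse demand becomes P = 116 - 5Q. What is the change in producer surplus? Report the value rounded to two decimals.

Initial equilibrium: Q_0 = 16.75, P_0 = 24.25; CS_0 = (1/2)(16.75)(83.75) = 701.4062, PS_0 = (1/2)(16.75)(16.75) = 140.2812.
New equilibrium: 116 - 5Q = 7.5 + Q gives Q_1 = 18.0833, P_1 = 25.5833; CS_1 = 817.5174, PS_1 = 163.5035.
Change in producer surplus = 163.5035 - 140.2812 = 23.2222.

23.22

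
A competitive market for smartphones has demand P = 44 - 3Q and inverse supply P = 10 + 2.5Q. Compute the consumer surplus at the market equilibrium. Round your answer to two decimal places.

Setting demand equal to supply, 34 = 5.5Q, so Q* = 6.1818 and P* = 25.4545.
The demand choke price is 44, so CS = (1/2)(Q*)(44 - P*) = (1/2)(6.1818)(18.5455) = 57.3223.

57.32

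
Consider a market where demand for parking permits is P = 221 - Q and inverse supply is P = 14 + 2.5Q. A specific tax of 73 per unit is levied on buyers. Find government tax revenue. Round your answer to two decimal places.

Pre-tax equilibrium: 221 - Q = 14 + 2.5Q gives Q* = 59.1429, P* = 161.8571.
With the tax, buyers' net willingness to pay falls by 73: (221 - 73) - Q = 14 + 2.5Q, so Q_t = 38.2857. Buyers pay P_b = 182.7143; sellers receive P_s = P_b - 73 = 109.7143.
Tax revenue = t x Q_t = 73 x 38.2857 = 2794.8571.

2794.86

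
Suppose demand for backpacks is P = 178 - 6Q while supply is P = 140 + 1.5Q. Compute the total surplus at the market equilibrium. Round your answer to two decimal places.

96.27

Set 178 - 6Q = 140 + 1.5Q, which gives 38 = 7.5Q, so Q* = 5.0667 and P* = 178 - 6(5.0667) = 147.6.
CS = (1/2)(5.0667)(30.4) = 77.0133 and PS = (1/2)(5.0667)(7.6) = 19.2533, so total surplus = 96.2667.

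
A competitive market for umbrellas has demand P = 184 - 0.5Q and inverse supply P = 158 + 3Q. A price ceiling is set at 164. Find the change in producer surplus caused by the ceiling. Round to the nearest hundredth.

-76.78

Free-market equilibrium: 184 - 0.5Q = 158 + 3Q gives Q* = 7.4286, P* = 180.2857.
At P = 164, sellers supply (164 - 158)/3 = 2 while buyers want more, so the quantity traded is 2 at price 164.
PS goes from (1/2)(7.4286)(22.2857) = 82.7755 to 6 (computed as (164 - 158)(2) - (1/2)(3)(2)^2), a change of -76.7755.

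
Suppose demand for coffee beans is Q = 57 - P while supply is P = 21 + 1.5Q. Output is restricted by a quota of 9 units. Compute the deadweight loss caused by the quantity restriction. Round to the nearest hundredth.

Rewriting demand in inverse form: P = 57 - Q.
Without the quota, 57 - Q = 21 + 1.5Q gives Q* = 14.4.
At Q = 9 the demand price is 57 - (9) = 48 and the supply price is 21 + 1.5(9) = 34.5.
DWL = (1/2)(gap between curves at 9) x (Q* - 9) = (1/2)(13.5)(5.4) = 36.45.

36.45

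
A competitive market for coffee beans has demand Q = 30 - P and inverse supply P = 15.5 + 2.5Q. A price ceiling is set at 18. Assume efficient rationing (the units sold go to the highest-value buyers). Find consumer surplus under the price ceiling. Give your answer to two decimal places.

Rewriting demand in inverse form: P = 30 - Q.
Free-market equilibrium: 30 - Q = 15.5 + 2.5Q gives Q* = 4.1429, P* = 25.8571.
At P = 18, sellers supply (18 - 15.5)/2.5 = 1 while buyers want more, so the quantity traded is 1 at price 18.
The demand price at Q = 1 is 29. CS is the trapezoid between demand and 18 over [0, 1]: (1/2)[(30 - 18) + (29 - 18)](1) = 11.5.

11.50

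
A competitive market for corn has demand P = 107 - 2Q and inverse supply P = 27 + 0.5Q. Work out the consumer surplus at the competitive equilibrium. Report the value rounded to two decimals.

Setting demand equal to supply, 80 = 2.5Q, so Q* = 32 and P* = 43.
CS is the area between the demand curve and P* from 0 to Q*: (1/2)(32)(64) = 1024.

1024.00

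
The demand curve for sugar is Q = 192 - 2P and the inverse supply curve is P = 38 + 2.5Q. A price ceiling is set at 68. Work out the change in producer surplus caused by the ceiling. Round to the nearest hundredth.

Rewriting demand in inverse form: P = 96 - 0.5Q.
Free-market equilibrium: 96 - 0.5Q = 38 + 2.5Q gives Q* = 19.3333, P* = 86.3333.
At P = 68, sellers supply (68 - 38)/2.5 = 12 while buyers want more, so the quantity traded is 12 at price 68.
PS goes from (1/2)(19.3333)(48.3333) = 467.2222 to 180 (computed as (68 - 38)(12) - (1/2)(2.5)(12)^2), a change of -287.2222.

-287.22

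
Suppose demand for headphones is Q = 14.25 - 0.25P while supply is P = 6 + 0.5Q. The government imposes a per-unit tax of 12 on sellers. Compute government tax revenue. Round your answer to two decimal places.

Rewriting demand in inverse form: P = 57 - 4Q.
Pre-tax equilibrium: 57 - 4Q = 6 + 0.5Q gives Q* = 11.3333, P* = 11.6667.
A tax on sellers shifts supply up by 12: 57 - 4Q = 6 + 0.5Q + 12, so Q_t = 8.6667. Buyers pay P_b = 22.3333; sellers receive P_s = P_b - 12 = 10.3333.
Revenue is the tax times quantity traded: 12 x 8.6667 = 104.

104.00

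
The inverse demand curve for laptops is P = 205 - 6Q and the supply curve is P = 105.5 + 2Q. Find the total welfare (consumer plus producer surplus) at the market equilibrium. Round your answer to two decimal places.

618.77

Set 205 - 6Q = 105.5 + 2Q, which gives 99.5 = 8Q, so Q* = 12.4375 and P* = 205 - 6(12.4375) = 130.375.
CS = (1/2)(12.4375)(74.625) = 464.0742 and PS = (1/2)(12.4375)(24.875) = 154.6914, so total surplus = 618.7656.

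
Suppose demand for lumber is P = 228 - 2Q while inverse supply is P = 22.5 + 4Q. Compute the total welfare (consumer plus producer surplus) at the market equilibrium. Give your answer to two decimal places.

3519.19

Setting demand equal to supply, 205.5 = 6Q, so Q* = 34.25 and P* = 159.5.
CS = (1/2)(34.25)(68.5) = 1173.0625 and PS = (1/2)(34.25)(137) = 2346.125, so total surplus = 3519.1875.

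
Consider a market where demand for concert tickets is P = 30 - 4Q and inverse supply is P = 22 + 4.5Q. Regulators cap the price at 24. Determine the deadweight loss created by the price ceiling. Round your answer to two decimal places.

Free-market equilibrium: 30 - 4Q = 22 + 4.5Q gives Q* = 0.9412, P* = 26.2353.
At the ceiling price 24, quantity supplied is (24 - 22)/4.5 = 0.4444; supply is the short side, so Q = 0.4444 trades at P = 24.
At Q = 0.4444 the demand price is 28.2222 and the supply price is 24. Deadweight loss is the triangle between the curves from 0.4444 to 0.9412: (1/2)(28.2222 - 24)(0.9412 - 0.4444) = 1.0487.

1.05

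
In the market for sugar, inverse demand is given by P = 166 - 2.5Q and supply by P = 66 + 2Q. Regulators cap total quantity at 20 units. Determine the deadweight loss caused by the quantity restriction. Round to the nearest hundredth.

11.11

Without the quota, 166 - 2.5Q = 66 + 2Q gives Q* = 22.2222.
At Q = 20 the demand price is 166 - 2.5(20) = 116 and the supply price is 66 + 2(20) = 106.
Deadweight loss is the triangle between the curves from 20 to 22.2222: (1/2)(116 - 106)(22.2222 - 20) = 11.1111.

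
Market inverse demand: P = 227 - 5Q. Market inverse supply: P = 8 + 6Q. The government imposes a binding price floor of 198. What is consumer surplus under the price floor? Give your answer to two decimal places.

Without the control, 227 - 5Q = 8 + 6Q so Q* = 19.9091 and P* = 127.4545.
At the floor price 198, quantity demanded is (227 - 198)/5 = 5.8; demand is the short side, so Q = 5.8 trades at P = 198.
CS is the triangle under demand above 198: (1/2)(5.8)(227 - 198) = 84.1.

84.10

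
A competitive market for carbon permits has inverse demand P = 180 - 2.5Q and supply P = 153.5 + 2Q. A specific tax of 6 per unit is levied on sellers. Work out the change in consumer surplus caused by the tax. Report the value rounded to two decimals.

Without the tax, 180 - 2.5Q = 153.5 + 2Q so Q* = 5.8889 and P* = 165.2778.
A tax on sellers shifts supply up by 6: 180 - 2.5Q = 153.5 + 2Q + 6, so Q_t = 4.5556. Buyers pay P_b = 168.6111; sellers receive P_s = P_b - 6 = 162.6111.
CS falls from (1/2)(5.8889)(14.7222) = 43.3488 to (1/2)(4.5556)(11.3889) = 25.9414, a change of -17.4074.

-17.41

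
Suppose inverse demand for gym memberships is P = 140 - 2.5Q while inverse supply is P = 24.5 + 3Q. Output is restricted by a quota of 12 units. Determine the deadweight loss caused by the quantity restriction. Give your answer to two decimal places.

Unrestricted equilibrium: Q* = (140 - 24.5)/(2.5 + 3) = 21.
At Q = 12 the demand price is 140 - 2.5(12) = 110 and the supply price is 24.5 + 3(12) = 60.5.
Deadweight loss is the triangle between the curves from 12 to 21: (1/2)(110 - 60.5)(21 - 12) = 222.75.

222.75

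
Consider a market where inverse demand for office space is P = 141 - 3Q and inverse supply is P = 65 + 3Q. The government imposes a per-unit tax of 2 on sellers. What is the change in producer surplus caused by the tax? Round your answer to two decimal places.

-12.50

Pre-tax equilibrium: 141 - 3Q = 65 + 3Q gives Q* = 12.6667, P* = 103.
A tax on sellers shifts supply up by 2: 141 - 3Q = 65 + 3Q + 2, so Q_t = 12.3333. Buyers pay P_b = 104; sellers receive P_s = P_b - 2 = 102.
PS falls from (1/2)(12.6667)(38) = 240.6667 to (1/2)(12.3333)(37) = 228.1667, a change of -12.5.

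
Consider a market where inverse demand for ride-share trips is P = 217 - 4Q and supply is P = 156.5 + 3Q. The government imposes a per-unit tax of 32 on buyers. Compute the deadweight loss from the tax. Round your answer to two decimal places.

Pre-tax equilibrium: 217 - 4Q = 156.5 + 3Q gives Q* = 8.6429, P* = 182.4286.
A tax on buyers shifts demand down by 32: (217 - 32) - 4Q = 156.5 + 3Q, so Q_t = 4.0714. Buyers pay P_b = 200.7143; sellers receive P_s = P_b - 32 = 168.7143.
Deadweight loss is the triangle between the curves from Q_t to Q*: (1/2)(8.6429 - 4.0714)(32) = 73.1429.

73.14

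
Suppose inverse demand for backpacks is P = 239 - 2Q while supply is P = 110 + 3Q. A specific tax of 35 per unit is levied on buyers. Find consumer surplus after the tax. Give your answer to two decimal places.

353.44

Pre-tax equilibrium: 239 - 2Q = 110 + 3Q gives Q* = 25.8, P* = 187.4.
A tax on buyers shifts demand down by 35: (239 - 35) - 2Q = 110 + 3Q, so Q_t = 18.8. Buyers pay P_b = 201.4; sellers receive P_s = P_b - 35 = 166.4.
CS = (1/2)(Q_t)(239 - P_b) = (1/2)(18.8)(37.6) = 353.44.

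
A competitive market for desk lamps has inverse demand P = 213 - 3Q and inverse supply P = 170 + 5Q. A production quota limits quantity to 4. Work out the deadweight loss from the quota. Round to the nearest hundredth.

Without the quota, 213 - 3Q = 170 + 5Q gives Q* = 5.375.
At Q = 4 the demand price is 213 - 3(4) = 201 and the supply price is 170 + 5(4) = 190.
DWL = (1/2)(gap between curves at 4) x (Q* - 4) = (1/2)(11)(1.375) = 7.5625.

7.56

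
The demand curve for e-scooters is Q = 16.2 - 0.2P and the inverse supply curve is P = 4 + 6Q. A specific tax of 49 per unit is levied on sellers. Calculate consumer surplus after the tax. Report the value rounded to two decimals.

16.20

Rewriting demand in inverse form: P = 81 - 5Q.
Without the tax, 81 - 5Q = 4 + 6Q so Q* = 7 and P* = 46.
A tax on sellers shifts supply up by 49: 81 - 5Q = 4 + 6Q + 49, so Q_t = 2.5455. Buyers pay P_b = 68.2727; sellers receive P_s = P_b - 49 = 19.2727.
Consumer surplus is the triangle under demand above P_b: (1/2)(2.5455)(81 - 68.2727) = 16.1983.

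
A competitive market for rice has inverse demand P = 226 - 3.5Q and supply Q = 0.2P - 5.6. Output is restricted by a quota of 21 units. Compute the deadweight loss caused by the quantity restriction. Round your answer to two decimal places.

22.37

Rewriting supply in inverse form: P = 28 + 5Q.
Unrestricted equilibrium: Q* = (226 - 28)/(3.5 + 5) = 23.2941.
At Q = 21 the demand price is 226 - 3.5(21) = 152.5 and the supply price is 28 + 5(21) = 133.
Deadweight loss is the triangle between the curves from 21 to 23.2941: (1/2)(152.5 - 133)(23.2941 - 21) = 22.3676.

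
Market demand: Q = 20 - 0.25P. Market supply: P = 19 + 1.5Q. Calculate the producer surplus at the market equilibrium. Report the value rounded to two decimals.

Rewriting demand in inverse form: P = 80 - 4Q.
Setting demand equal to supply, 61 = 5.5Q, so Q* = 11.0909 and P* = 35.6364.
PS is the area between P* and the supply curve from 0 to Q*: (1/2)(11.0909)(16.6364) = 92.2562.

92.26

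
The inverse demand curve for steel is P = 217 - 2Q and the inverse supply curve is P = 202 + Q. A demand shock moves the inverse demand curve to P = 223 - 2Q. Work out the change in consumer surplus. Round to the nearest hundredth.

24.00

Initial equilibrium: Q_0 = 5, P_0 = 207; CS_0 = (1/2)(5)(10) = 25, PS_0 = (1/2)(5)(5) = 12.5.
New equilibrium: 223 - 2Q = 202 + Q gives Q_1 = 7, P_1 = 209; CS_1 = 49, PS_1 = 24.5.
Change in consumer surplus = 49 - 25 = 24.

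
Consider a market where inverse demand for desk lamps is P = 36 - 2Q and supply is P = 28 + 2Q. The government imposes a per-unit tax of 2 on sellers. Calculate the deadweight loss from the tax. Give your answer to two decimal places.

0.50

Pre-tax equilibrium: 36 - 2Q = 28 + 2Q gives Q* = 2, P* = 32.
A tax on sellers shifts supply up by 2: 36 - 2Q = 28 + 2Q + 2, so Q_t = 1.5. Buyers pay P_b = 33; sellers receive P_s = P_b - 2 = 31.
The welfare triangle lost has base Q* - Q_t = 0.5 and height t = 2, so DWL = (1/2)(0.5)(2) = 0.5.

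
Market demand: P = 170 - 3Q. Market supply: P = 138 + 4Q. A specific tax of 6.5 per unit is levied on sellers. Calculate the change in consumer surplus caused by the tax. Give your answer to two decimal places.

-11.44

Pre-tax equilibrium: 170 - 3Q = 138 + 4Q gives Q* = 4.5714, P* = 156.2857.
A tax on sellers shifts supply up by 6.5: 170 - 3Q = 138 + 4Q + 6.5, so Q_t = 3.6429. Buyers pay P_b = 159.0714; sellers receive P_s = P_b - 6.5 = 152.5714.
Consumers lose the trapezoid between P* and P_b out to Q_t plus the triangle from Q_t to Q*: change in CS = 19.9056 - 31.3469 = -11.4413.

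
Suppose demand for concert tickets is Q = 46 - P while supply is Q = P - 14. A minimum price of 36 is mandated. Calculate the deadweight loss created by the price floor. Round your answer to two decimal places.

Rewriting demand in inverse form: P = 46 - Q.
Rewriting supply in inverse form: P = 14 + Q.
Without the control, 46 - Q = 14 + Q so Q* = 16 and P* = 30.
At the floor price 36, quantity demanded is (46 - 36)/1 = 10; demand is the short side, so Q = 10 trades at P = 36.
The lost-trades triangle has base Q* - 10 = 6 and height equal to the gap between the curves at Q = 10, which is 36 - 24 = 12. DWL = (1/2)(6)(12) = 36.

36.00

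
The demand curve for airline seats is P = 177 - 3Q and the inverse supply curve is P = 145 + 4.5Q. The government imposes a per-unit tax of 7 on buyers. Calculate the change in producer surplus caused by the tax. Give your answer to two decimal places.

Without the tax, 177 - 3Q = 145 + 4.5Q so Q* = 4.2667 and P* = 164.2.
A tax on buyers shifts demand down by 7: (177 - 7) - 3Q = 145 + 4.5Q, so Q_t = 3.3333. Buyers pay P_b = 167; sellers receive P_s = P_b - 7 = 160.
Producers lose the trapezoid between P_s and P* out to Q_t plus the triangle from Q_t to Q*: change in PS = 25 - 40.96 = -15.96.

-15.96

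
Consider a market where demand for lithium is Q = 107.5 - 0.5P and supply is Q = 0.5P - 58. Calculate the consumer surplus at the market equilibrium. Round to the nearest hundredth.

612.56

Rewriting demand in inverse form: P = 215 - 2Q.
Rewriting supply in inverse form: P = 116 + 2Q.
Setting demand equal to supply, 99 = 4Q, so Q* = 24.75 and P* = 165.5.
Consumer surplus is the triangle under demand above P*: (1/2)(24.75)(215 - 165.5) = (1/2)(24.75)(49.5) = 612.5625.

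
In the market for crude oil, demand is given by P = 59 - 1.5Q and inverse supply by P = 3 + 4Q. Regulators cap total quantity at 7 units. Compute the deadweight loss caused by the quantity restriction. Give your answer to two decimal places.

Unrestricted equilibrium: Q* = (59 - 3)/(1.5 + 4) = 10.1818.
At Q = 7 the demand price is 59 - 1.5(7) = 48.5 and the supply price is 3 + 4(7) = 31.
Deadweight loss is the triangle between the curves from 7 to 10.1818: (1/2)(48.5 - 31)(10.1818 - 7) = 27.8409.

27.84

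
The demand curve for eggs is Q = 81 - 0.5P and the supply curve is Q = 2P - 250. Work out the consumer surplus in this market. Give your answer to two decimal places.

Rewriting demand in inverse form: P = 162 - 2Q.
Rewriting supply in inverse form: P = 125 + 0.5Q.
Equilibrium: 162 - 2Q = 125 + 0.5Q, so Q* = 14.8 and P* = 132.4.
Consumer surplus is the triangle under demand above P*: (1/2)(14.8)(162 - 132.4) = (1/2)(14.8)(29.6) = 219.04.

219.04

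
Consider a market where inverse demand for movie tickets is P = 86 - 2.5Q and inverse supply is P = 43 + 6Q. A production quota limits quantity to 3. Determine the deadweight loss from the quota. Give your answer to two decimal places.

Unrestricted equilibrium: Q* = (86 - 43)/(2.5 + 6) = 5.0588.
At Q = 3 the demand price is 86 - 2.5(3) = 78.5 and the supply price is 43 + 6(3) = 61.
Deadweight loss is the triangle between the curves from 3 to 5.0588: (1/2)(78.5 - 61)(5.0588 - 3) = 18.0147.

18.01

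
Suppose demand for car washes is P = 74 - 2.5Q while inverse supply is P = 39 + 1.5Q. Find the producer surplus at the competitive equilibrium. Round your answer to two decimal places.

Equilibrium: 74 - 2.5Q = 39 + 1.5Q, so Q* = 8.75 and P* = 52.125.
The supply curve's price intercept is 39, so PS = (1/2)(Q*)(P* - 39) = (1/2)(8.75)(13.125) = 57.4219.

57.42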